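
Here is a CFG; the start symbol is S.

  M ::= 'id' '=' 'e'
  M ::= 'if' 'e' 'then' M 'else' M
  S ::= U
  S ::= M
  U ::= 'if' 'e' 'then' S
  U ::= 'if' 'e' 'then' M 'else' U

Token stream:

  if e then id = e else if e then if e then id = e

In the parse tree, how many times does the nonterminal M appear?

[S [U if e then [M id = e] else [U if e then [S [U if e then [S [M id = e]]]]]]]

2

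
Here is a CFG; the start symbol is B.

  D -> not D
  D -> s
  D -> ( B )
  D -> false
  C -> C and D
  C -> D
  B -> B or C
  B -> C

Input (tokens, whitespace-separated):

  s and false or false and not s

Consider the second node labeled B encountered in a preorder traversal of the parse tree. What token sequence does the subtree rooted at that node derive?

[B [B [C [C [D s]] and [D false]]] or [C [C [D false]] and [D not [D s]]]]

s and false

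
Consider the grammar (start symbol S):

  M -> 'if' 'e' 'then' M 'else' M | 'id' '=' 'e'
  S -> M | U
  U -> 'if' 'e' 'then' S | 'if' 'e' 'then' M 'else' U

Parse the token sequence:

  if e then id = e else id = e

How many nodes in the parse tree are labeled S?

1

[S [M if e then [M id = e] else [M id = e]]]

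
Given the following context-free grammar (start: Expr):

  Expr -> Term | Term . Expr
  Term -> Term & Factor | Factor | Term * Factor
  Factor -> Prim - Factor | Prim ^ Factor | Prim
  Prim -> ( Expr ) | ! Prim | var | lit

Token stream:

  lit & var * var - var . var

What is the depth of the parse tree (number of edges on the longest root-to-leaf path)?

6

[Expr [Term [Term [Term [Factor [Prim lit]]] & [Factor [Prim var]]] * [Factor [Prim var] - [Factor [Prim var]]]] . [Expr [Term [Factor [Prim var]]]]]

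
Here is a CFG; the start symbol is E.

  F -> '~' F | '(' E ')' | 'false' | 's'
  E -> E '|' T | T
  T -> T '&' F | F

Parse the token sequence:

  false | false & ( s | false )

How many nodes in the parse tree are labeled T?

5

[E [E [T [F false]]] | [T [T [F false]] & [F ( [E [E [T [F s]]] | [T [F false]]] )]]]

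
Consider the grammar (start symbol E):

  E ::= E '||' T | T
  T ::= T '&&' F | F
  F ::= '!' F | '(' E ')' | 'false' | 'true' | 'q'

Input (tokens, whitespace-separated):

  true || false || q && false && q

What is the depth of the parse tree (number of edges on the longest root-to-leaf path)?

[E [E [E [T [F true]]] || [T [F false]]] || [T [T [T [F q]] && [F false]] && [F q]]]

5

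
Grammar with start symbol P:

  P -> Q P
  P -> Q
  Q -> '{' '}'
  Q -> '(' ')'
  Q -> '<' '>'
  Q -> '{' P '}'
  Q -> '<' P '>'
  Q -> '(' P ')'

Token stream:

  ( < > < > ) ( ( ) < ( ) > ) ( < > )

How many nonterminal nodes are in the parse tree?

[P [Q ( [P [Q < >] [P [Q < >]]] )] [P [Q ( [P [Q ( )] [P [Q < [P [Q ( )]] >]]] )] [P [Q ( [P [Q < >]] )]]]]

18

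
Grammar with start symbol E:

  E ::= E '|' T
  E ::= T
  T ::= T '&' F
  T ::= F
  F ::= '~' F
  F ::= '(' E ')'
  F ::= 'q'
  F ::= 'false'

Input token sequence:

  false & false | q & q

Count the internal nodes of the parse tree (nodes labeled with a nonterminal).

10

[E [E [T [T [F false]] & [F false]]] | [T [T [F q]] & [F q]]]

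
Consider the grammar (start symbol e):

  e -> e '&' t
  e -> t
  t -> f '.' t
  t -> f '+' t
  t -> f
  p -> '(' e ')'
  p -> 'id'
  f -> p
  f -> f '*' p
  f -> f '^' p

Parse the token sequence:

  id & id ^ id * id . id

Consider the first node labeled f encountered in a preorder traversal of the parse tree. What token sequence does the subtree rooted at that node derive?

id

[e [e [t [f [p id]]]] & [t [f [f [f [p id]] ^ [p id]] * [p id]] . [t [f [p id]]]]]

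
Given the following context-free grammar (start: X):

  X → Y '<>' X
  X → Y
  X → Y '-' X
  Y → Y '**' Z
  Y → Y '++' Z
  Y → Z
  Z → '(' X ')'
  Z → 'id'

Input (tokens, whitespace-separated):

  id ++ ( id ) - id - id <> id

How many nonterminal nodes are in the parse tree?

17

[X [Y [Y [Z id]] ++ [Z ( [X [Y [Z id]]] )]] - [X [Y [Z id]] - [X [Y [Z id]] <> [X [Y [Z id]]]]]]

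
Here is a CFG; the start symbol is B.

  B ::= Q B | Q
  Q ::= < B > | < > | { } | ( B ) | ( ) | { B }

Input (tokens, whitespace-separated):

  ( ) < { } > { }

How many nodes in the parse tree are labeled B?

[B [Q ( )] [B [Q < [B [Q { }]] >] [B [Q { }]]]]

4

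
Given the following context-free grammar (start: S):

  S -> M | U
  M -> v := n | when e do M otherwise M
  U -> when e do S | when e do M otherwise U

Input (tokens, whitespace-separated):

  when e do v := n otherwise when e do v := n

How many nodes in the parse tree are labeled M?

2

[S [U when e do [M v := n] otherwise [U when e do [S [M v := n]]]]]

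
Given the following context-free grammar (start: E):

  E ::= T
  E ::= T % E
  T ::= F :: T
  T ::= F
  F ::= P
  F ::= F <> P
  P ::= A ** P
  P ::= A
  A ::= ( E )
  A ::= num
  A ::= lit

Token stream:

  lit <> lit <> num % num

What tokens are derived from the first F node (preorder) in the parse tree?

lit <> lit <> num

[E [T [F [F [F [P [A lit]]] <> [P [A lit]]] <> [P [A num]]]] % [E [T [F [P [A num]]]]]]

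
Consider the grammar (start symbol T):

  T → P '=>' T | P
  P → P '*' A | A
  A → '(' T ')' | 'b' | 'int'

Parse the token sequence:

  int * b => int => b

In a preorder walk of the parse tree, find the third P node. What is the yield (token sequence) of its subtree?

int

[T [P [P [A int]] * [A b]] => [T [P [A int]] => [T [P [A b]]]]]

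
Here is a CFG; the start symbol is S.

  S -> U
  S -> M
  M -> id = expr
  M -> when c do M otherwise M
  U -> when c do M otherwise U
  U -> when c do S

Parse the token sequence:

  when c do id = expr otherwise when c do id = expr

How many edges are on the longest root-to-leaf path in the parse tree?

5

[S [U when c do [M id = expr] otherwise [U when c do [S [M id = expr]]]]]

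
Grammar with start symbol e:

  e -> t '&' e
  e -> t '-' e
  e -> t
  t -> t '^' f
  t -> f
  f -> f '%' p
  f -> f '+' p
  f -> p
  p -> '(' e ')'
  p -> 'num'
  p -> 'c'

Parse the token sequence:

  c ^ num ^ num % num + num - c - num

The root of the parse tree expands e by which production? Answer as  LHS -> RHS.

[e [t [t [t [f [p c]]] ^ [f [p num]]] ^ [f [f [f [p num]] % [p num]] + [p num]]] - [e [t [f [p c]]] - [e [t [f [p num]]]]]]

e -> t '-' e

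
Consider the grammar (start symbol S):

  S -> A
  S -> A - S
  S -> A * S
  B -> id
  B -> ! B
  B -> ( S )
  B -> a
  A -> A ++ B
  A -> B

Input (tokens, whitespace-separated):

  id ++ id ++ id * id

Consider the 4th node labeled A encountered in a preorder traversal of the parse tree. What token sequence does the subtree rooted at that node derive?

id

[S [A [A [A [B id]] ++ [B id]] ++ [B id]] * [S [A [B id]]]]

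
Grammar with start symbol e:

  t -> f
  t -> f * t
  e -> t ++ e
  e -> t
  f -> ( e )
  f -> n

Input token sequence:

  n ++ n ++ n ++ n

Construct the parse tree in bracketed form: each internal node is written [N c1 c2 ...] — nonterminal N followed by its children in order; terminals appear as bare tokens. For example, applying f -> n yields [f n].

[e [t [f n]] ++ [e [t [f n]] ++ [e [t [f n]] ++ [e [t [f n]]]]]]

e
t ++ e
f ++ e
n ++ e
n ++ t ++ e
n ++ f ++ e
n ++ n ++ e
n ++ n ++ t ++ e
n ++ n ++ f ++ e
n ++ n ++ n ++ e
n ++ n ++ n ++ t
n ++ n ++ n ++ f
n ++ n ++ n ++ n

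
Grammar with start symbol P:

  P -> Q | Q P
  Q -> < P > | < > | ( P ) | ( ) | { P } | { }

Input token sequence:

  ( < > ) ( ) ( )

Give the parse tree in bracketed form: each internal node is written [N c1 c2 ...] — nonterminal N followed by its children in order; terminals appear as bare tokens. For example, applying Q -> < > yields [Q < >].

[P [Q ( [P [Q < >]] )] [P [Q ( )] [P [Q ( )]]]]

P
Q P
( P ) P
( Q ) P
( < > ) P
( < > ) Q P
( < > ) ( ) P
( < > ) ( ) Q
( < > ) ( ) ( )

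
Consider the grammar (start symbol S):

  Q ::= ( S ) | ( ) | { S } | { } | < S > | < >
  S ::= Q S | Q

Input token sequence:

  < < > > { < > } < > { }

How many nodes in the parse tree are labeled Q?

[S [Q < [S [Q < >]] >] [S [Q { [S [Q < >]] }] [S [Q < >] [S [Q { }]]]]]

6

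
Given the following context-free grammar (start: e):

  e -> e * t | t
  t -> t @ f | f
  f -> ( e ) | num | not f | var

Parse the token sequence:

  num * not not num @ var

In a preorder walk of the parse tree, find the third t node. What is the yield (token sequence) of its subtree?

not not num

[e [e [t [f num]]] * [t [t [f not [f not [f num]]]] @ [f var]]]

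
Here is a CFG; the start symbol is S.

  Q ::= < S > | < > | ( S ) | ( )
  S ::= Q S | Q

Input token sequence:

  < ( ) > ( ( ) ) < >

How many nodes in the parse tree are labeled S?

[S [Q < [S [Q ( )]] >] [S [Q ( [S [Q ( )]] )] [S [Q < >]]]]

5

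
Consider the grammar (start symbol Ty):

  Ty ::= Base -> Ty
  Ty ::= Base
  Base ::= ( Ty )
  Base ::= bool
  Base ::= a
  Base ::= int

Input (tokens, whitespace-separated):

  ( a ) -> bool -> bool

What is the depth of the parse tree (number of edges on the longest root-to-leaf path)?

[Ty [Base ( [Ty [Base a]] )] -> [Ty [Base bool] -> [Ty [Base bool]]]]

4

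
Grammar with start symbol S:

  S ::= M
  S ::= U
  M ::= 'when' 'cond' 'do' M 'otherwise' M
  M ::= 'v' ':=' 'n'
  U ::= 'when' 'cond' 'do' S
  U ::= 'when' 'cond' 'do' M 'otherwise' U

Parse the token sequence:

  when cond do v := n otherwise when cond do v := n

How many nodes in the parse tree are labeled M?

2

[S [U when cond do [M v := n] otherwise [U when cond do [S [M v := n]]]]]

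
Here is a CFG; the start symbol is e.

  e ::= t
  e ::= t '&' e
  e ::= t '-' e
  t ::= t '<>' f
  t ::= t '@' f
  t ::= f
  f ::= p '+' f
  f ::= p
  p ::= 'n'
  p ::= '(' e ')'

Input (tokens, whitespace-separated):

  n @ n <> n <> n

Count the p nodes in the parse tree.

[e [t [t [t [t [f [p n]]] @ [f [p n]]] <> [f [p n]]] <> [f [p n]]]]

4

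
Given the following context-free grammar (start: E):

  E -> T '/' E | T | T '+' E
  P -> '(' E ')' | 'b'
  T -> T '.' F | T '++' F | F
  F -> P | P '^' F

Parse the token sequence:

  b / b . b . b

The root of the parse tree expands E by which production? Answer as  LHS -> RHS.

E -> T '/' E

[E [T [F [P b]]] / [E [T [T [T [F [P b]]] . [F [P b]]] . [F [P b]]]]]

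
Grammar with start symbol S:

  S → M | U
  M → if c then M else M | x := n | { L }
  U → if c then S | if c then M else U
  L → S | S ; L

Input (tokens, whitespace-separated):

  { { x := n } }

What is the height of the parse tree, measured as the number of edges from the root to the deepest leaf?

[S [M { [L [S [M { [L [S [M x := n]]] }]]] }]]

8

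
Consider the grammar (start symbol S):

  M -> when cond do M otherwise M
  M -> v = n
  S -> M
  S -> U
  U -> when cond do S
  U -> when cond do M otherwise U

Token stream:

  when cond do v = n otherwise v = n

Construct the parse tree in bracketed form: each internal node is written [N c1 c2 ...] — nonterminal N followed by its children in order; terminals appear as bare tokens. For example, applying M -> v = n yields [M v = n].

S
M
when cond do M otherwise M
when cond do v = n otherwise M
when cond do v = n otherwise v = n

[S [M when cond do [M v = n] otherwise [M v = n]]]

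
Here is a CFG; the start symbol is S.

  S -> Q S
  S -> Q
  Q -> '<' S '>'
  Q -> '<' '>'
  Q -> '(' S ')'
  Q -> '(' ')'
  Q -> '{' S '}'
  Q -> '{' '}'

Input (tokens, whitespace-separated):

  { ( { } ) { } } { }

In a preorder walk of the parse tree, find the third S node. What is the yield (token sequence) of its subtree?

{ }

[S [Q { [S [Q ( [S [Q { }]] )] [S [Q { }]]] }] [S [Q { }]]]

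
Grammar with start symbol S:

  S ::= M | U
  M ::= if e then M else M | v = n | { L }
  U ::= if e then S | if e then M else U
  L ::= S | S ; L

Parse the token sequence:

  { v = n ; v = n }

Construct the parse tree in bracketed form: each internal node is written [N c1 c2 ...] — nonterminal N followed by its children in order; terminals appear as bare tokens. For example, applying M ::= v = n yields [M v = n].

[S [M { [L [S [M v = n]] ; [L [S [M v = n]]]] }]]

S
M
{ L }
{ S ; L }
{ M ; L }
{ v = n ; L }
{ v = n ; S }
{ v = n ; M }
{ v = n ; v = n }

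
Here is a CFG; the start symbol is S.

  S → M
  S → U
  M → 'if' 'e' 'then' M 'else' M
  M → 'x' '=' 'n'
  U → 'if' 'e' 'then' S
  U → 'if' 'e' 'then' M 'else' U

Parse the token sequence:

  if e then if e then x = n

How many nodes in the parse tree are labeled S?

3

[S [U if e then [S [U if e then [S [M x = n]]]]]]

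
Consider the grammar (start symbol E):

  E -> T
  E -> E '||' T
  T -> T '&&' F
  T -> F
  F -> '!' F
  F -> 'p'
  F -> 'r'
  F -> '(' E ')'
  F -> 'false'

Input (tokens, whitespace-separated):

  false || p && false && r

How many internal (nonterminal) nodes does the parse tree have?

[E [E [T [F false]]] || [T [T [T [F p]] && [F false]] && [F r]]]

10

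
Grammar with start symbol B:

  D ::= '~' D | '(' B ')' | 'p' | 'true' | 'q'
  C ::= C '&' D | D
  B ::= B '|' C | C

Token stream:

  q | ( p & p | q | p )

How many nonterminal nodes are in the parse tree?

[B [B [C [D q]]] | [C [D ( [B [B [B [C [C [D p]] & [D p]]] | [C [D q]]] | [C [D p]]] )]]]

17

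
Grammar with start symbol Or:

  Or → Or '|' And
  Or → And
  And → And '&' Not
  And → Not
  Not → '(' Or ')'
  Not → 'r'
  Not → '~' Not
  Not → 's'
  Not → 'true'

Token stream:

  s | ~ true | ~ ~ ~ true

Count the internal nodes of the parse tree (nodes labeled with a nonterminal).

13

[Or [Or [Or [And [Not s]]] | [And [Not ~ [Not true]]]] | [And [Not ~ [Not ~ [Not ~ [Not true]]]]]]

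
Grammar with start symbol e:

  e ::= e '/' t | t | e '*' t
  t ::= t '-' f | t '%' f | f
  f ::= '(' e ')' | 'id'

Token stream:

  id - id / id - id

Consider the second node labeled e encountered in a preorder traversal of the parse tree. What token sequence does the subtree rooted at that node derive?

[e [e [t [t [f id]] - [f id]]] / [t [t [f id]] - [f id]]]

id - id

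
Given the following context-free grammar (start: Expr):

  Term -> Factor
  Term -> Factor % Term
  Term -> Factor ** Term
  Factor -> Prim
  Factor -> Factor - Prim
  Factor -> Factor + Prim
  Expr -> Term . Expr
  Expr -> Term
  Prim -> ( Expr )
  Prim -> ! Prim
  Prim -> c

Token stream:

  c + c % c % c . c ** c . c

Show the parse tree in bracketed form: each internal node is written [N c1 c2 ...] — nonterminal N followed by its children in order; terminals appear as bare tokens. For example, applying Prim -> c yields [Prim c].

[Expr [Term [Factor [Factor [Prim c]] + [Prim c]] % [Term [Factor [Prim c]] % [Term [Factor [Prim c]]]]] . [Expr [Term [Factor [Prim c]] ** [Term [Factor [Prim c]]]] . [Expr [Term [Factor [Prim c]]]]]]

Expr
Term . Expr
Factor % Term . Expr
Factor + Prim % Term . Expr
Prim + Prim % Term . Expr
c + Prim % Term . Expr
c + c % Term . Expr
c + c % Factor % Term . Expr
c + c % Prim % Term . Expr
c + c % c % Term . Expr
c + c % c % Factor . Expr
c + c % c % Prim . Expr
c + c % c % c . Expr
c + c % c % c . Term . Expr
c + c % c % c . Factor ** Term . Expr
c + c % c % c . Prim ** Term . Expr
c + c % c % c . c ** Term . Expr
c + c % c % c . c ** Factor . Expr
c + c % c % c . c ** Prim . Expr
c + c % c % c . c ** c . Expr
c + c % c % c . c ** c . Term
c + c % c % c . c ** c . Factor
c + c % c % c . c ** c . Prim
c + c % c % c . c ** c . c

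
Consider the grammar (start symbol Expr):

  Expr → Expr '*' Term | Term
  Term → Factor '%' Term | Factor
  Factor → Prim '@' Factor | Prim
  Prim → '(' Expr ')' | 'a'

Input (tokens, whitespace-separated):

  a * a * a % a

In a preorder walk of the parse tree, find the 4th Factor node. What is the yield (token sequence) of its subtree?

[Expr [Expr [Expr [Term [Factor [Prim a]]]] * [Term [Factor [Prim a]]]] * [Term [Factor [Prim a]] % [Term [Factor [Prim a]]]]]

a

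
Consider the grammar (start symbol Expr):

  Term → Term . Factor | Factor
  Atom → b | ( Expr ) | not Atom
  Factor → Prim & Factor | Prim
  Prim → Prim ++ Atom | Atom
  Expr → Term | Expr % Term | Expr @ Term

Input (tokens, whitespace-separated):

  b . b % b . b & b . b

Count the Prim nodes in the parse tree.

6

[Expr [Expr [Term [Term [Factor [Prim [Atom b]]]] . [Factor [Prim [Atom b]]]]] % [Term [Term [Term [Factor [Prim [Atom b]]]] . [Factor [Prim [Atom b]] & [Factor [Prim [Atom b]]]]] . [Factor [Prim [Atom b]]]]]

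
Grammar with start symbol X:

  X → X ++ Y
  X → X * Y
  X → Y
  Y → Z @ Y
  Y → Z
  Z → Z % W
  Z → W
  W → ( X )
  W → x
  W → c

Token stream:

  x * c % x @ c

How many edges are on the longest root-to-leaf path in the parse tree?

5

[X [X [Y [Z [W x]]]] * [Y [Z [Z [W c]] % [W x]] @ [Y [Z [W c]]]]]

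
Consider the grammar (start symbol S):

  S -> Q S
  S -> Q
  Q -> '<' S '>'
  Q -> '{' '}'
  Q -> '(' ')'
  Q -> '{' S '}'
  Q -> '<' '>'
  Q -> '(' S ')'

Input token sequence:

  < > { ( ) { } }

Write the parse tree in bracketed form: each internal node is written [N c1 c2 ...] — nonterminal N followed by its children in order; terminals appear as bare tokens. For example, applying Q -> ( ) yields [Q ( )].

[S [Q < >] [S [Q { [S [Q ( )] [S [Q { }]]] }]]]

S
Q S
< > S
< > Q
< > { S }
< > { Q S }
< > { ( ) S }
< > { ( ) Q }
< > { ( ) { } }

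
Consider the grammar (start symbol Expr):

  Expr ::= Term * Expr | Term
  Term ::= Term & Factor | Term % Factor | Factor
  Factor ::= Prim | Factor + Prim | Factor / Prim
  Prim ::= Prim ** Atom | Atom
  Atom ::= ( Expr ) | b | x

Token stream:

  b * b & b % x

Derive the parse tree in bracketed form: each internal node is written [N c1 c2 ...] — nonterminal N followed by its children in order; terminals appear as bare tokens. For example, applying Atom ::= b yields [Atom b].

[Expr [Term [Factor [Prim [Atom b]]]] * [Expr [Term [Term [Term [Factor [Prim [Atom b]]]] & [Factor [Prim [Atom b]]]] % [Factor [Prim [Atom x]]]]]]

Expr
Term * Expr
Factor * Expr
Prim * Expr
Atom * Expr
b * Expr
b * Term
b * Term % Factor
b * Term & Factor % Factor
b * Factor & Factor % Factor
b * Prim & Factor % Factor
b * Atom & Factor % Factor
b * b & Factor % Factor
b * b & Prim % Factor
b * b & Atom % Factor
b * b & b % Factor
b * b & b % Prim
b * b & b % Atom
b * b & b % x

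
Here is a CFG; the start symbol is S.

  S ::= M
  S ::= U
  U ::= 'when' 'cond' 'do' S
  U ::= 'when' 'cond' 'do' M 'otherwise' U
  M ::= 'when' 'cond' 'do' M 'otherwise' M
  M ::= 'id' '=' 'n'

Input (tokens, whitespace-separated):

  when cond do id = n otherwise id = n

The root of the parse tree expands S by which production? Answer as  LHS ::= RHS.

S ::= M

[S [M when cond do [M id = n] otherwise [M id = n]]]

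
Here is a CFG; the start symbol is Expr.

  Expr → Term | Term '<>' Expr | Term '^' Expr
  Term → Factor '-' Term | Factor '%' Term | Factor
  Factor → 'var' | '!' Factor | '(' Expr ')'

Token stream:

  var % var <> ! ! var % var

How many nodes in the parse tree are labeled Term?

[Expr [Term [Factor var] % [Term [Factor var]]] <> [Expr [Term [Factor ! [Factor ! [Factor var]]] % [Term [Factor var]]]]]

4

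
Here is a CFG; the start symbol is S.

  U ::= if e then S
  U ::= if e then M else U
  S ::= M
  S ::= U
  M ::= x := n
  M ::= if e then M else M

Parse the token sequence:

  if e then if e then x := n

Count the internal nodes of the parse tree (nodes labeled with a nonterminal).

[S [U if e then [S [U if e then [S [M x := n]]]]]]

6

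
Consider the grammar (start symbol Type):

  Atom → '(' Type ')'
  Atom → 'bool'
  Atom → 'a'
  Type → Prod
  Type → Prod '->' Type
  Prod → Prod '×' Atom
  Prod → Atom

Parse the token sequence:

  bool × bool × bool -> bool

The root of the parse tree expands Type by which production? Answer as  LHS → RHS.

[Type [Prod [Prod [Prod [Atom bool]] × [Atom bool]] × [Atom bool]] -> [Type [Prod [Atom bool]]]]

Type → Prod '->' Type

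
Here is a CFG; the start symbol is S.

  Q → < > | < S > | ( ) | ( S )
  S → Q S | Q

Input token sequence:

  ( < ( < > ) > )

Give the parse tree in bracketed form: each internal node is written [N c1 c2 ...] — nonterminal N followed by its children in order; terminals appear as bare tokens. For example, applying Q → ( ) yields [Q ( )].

S
Q
( S )
( Q )
( < S > )
( < Q > )
( < ( S ) > )
( < ( Q ) > )
( < ( < > ) > )

[S [Q ( [S [Q < [S [Q ( [S [Q < >]] )]] >]] )]]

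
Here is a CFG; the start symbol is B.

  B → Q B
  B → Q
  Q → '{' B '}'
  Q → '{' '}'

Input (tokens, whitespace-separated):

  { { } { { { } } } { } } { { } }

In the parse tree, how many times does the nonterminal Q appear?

[B [Q { [B [Q { }] [B [Q { [B [Q { [B [Q { }]] }]] }] [B [Q { }]]]] }] [B [Q { [B [Q { }]] }]]]

8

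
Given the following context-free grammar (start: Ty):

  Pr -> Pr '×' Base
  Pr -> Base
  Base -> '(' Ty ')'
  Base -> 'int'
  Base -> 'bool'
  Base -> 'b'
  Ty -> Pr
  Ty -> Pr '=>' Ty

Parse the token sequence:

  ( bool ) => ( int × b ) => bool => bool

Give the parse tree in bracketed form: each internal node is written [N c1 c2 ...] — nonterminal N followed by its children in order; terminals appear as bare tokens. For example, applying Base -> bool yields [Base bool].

Ty
Pr => Ty
Base => Ty
( Ty ) => Ty
( Pr ) => Ty
( Base ) => Ty
( bool ) => Ty
( bool ) => Pr => Ty
( bool ) => Base => Ty
( bool ) => ( Ty ) => Ty
( bool ) => ( Pr ) => Ty
( bool ) => ( Pr × Base ) => Ty
( bool ) => ( Base × Base ) => Ty
( bool ) => ( int × Base ) => Ty
( bool ) => ( int × b ) => Ty
( bool ) => ( int × b ) => Pr => Ty
( bool ) => ( int × b ) => Base => Ty
( bool ) => ( int × b ) => bool => Ty
( bool ) => ( int × b ) => bool => Pr
( bool ) => ( int × b ) => bool => Base
( bool ) => ( int × b ) => bool => bool

[Ty [Pr [Base ( [Ty [Pr [Base bool]]] )]] => [Ty [Pr [Base ( [Ty [Pr [Pr [Base int]] × [Base b]]] )]] => [Ty [Pr [Base bool]] => [Ty [Pr [Base bool]]]]]]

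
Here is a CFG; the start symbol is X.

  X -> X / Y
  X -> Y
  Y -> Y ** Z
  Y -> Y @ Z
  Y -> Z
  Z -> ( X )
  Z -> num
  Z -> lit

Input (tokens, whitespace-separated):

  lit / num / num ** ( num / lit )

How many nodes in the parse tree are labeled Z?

[X [X [X [Y [Z lit]]] / [Y [Z num]]] / [Y [Y [Z num]] ** [Z ( [X [X [Y [Z num]]] / [Y [Z lit]]] )]]]

6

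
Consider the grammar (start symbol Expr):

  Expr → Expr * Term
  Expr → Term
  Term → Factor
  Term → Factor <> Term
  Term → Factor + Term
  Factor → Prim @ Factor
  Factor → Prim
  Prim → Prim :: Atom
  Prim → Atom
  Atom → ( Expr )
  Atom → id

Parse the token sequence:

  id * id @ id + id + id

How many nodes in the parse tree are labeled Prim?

5

[Expr [Expr [Term [Factor [Prim [Atom id]]]]] * [Term [Factor [Prim [Atom id]] @ [Factor [Prim [Atom id]]]] + [Term [Factor [Prim [Atom id]]] + [Term [Factor [Prim [Atom id]]]]]]]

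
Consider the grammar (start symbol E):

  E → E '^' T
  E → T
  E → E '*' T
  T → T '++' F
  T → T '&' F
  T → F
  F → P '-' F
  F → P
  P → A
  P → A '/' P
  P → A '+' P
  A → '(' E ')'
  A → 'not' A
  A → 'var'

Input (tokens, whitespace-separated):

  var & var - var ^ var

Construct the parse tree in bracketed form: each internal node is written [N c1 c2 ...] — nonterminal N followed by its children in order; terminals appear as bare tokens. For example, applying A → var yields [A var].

E
E ^ T
T ^ T
T & F ^ T
F & F ^ T
P & F ^ T
A & F ^ T
var & F ^ T
var & P - F ^ T
var & A - F ^ T
var & var - F ^ T
var & var - P ^ T
var & var - A ^ T
var & var - var ^ T
var & var - var ^ F
var & var - var ^ P
var & var - var ^ A
var & var - var ^ var

[E [E [T [T [F [P [A var]]]] & [F [P [A var]] - [F [P [A var]]]]]] ^ [T [F [P [A var]]]]]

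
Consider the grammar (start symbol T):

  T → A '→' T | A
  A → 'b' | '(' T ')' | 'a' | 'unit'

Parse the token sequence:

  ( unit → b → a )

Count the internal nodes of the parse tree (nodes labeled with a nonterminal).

[T [A ( [T [A unit] → [T [A b] → [T [A a]]]] )]]

8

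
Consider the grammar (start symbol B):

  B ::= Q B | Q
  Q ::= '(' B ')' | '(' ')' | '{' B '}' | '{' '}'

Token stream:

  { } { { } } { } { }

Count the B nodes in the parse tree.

5

[B [Q { }] [B [Q { [B [Q { }]] }] [B [Q { }] [B [Q { }]]]]]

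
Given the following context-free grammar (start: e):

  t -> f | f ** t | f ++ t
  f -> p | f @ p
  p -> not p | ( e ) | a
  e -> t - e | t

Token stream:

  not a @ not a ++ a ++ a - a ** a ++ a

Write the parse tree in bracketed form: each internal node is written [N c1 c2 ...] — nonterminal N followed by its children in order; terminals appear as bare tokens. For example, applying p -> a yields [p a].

[e [t [f [f [p not [p a]]] @ [p not [p a]]] ++ [t [f [p a]] ++ [t [f [p a]]]]] - [e [t [f [p a]] ** [t [f [p a]] ++ [t [f [p a]]]]]]]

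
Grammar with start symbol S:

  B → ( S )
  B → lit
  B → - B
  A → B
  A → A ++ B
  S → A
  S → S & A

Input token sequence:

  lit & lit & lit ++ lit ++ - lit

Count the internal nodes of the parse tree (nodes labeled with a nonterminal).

[S [S [S [A [B lit]]] & [A [B lit]]] & [A [A [A [B lit]] ++ [B lit]] ++ [B - [B lit]]]]

14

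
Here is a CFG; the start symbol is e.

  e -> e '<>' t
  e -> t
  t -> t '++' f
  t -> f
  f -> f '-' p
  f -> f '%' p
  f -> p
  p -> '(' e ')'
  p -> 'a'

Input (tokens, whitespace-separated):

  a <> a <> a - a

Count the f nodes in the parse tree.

[e [e [e [t [f [p a]]]] <> [t [f [p a]]]] <> [t [f [f [p a]] - [p a]]]]

4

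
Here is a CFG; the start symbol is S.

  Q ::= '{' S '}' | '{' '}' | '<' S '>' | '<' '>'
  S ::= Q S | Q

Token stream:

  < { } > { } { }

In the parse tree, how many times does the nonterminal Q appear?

4

[S [Q < [S [Q { }]] >] [S [Q { }] [S [Q { }]]]]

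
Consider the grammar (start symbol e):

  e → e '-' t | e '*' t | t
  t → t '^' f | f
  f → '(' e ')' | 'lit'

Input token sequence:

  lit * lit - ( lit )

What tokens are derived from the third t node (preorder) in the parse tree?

( lit )

[e [e [e [t [f lit]]] * [t [f lit]]] - [t [f ( [e [t [f lit]]] )]]]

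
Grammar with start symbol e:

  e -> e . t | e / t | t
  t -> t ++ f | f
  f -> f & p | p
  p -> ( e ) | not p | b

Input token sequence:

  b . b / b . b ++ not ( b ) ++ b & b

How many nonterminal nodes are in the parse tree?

[e [e [e [e [t [f [p b]]]] . [t [f [p b]]]] / [t [f [p b]]]] . [t [t [t [f [p b]]] ++ [f [p not [p ( [e [t [f [p b]]]] )]]]] ++ [f [f [p b]] & [p b]]]]

29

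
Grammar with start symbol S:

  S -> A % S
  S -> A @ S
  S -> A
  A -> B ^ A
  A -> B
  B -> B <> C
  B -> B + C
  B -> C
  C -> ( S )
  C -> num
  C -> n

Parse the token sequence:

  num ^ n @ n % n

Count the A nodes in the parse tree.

4

[S [A [B [C num]] ^ [A [B [C n]]]] @ [S [A [B [C n]]] % [S [A [B [C n]]]]]]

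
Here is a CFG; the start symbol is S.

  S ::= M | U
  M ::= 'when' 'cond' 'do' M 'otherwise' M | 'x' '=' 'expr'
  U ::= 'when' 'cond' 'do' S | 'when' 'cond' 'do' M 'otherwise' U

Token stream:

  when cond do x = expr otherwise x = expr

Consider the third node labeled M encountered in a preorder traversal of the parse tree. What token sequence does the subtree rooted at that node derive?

x = expr

[S [M when cond do [M x = expr] otherwise [M x = expr]]]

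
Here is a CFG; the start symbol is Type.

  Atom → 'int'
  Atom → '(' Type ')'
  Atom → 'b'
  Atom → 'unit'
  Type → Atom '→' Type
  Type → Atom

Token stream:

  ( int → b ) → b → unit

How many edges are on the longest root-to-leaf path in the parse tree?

5

[Type [Atom ( [Type [Atom int] → [Type [Atom b]]] )] → [Type [Atom b] → [Type [Atom unit]]]]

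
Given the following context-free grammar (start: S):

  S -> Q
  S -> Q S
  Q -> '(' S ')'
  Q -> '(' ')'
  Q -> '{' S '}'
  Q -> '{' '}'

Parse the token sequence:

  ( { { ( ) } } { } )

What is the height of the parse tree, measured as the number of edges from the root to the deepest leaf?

8

[S [Q ( [S [Q { [S [Q { [S [Q ( )]] }]] }] [S [Q { }]]] )]]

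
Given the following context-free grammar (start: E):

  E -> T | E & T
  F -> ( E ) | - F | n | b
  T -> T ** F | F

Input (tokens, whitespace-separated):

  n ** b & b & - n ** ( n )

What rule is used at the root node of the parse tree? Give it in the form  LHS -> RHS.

[E [E [E [T [T [F n]] ** [F b]]] & [T [F b]]] & [T [T [F - [F n]]] ** [F ( [E [T [F n]]] )]]]

E -> E & T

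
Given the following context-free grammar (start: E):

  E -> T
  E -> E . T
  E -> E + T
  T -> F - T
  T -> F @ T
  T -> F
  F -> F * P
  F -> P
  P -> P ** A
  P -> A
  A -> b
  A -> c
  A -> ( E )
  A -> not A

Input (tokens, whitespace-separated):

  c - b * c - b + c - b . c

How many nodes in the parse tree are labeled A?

7

[E [E [E [T [F [P [A c]]] - [T [F [F [P [A b]]] * [P [A c]]] - [T [F [P [A b]]]]]]] + [T [F [P [A c]]] - [T [F [P [A b]]]]]] . [T [F [P [A c]]]]]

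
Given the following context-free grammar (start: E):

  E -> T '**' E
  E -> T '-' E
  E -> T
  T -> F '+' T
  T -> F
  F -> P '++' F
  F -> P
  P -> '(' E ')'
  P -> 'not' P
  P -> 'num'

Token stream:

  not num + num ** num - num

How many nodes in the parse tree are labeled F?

4

[E [T [F [P not [P num]]] + [T [F [P num]]]] ** [E [T [F [P num]]] - [E [T [F [P num]]]]]]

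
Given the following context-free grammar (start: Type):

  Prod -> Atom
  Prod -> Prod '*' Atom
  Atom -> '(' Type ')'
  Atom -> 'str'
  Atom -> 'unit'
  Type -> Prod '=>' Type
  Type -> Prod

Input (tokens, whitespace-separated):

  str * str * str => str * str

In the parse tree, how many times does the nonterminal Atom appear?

5

[Type [Prod [Prod [Prod [Atom str]] * [Atom str]] * [Atom str]] => [Type [Prod [Prod [Atom str]] * [Atom str]]]]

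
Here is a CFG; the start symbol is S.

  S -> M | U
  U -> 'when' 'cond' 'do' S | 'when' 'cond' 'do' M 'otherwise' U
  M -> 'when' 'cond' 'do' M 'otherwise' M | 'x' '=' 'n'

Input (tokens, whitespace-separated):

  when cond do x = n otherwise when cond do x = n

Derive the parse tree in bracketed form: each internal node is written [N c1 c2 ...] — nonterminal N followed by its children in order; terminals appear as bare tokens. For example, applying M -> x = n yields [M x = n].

[S [U when cond do [M x = n] otherwise [U when cond do [S [M x = n]]]]]

S
U
when cond do M otherwise U
when cond do x = n otherwise U
when cond do x = n otherwise when cond do S
when cond do x = n otherwise when cond do M
when cond do x = n otherwise when cond do x = n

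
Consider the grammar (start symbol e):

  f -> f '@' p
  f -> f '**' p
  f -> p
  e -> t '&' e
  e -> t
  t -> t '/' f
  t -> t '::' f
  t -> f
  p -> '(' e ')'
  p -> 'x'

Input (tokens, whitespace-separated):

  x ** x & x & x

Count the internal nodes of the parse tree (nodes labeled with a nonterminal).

[e [t [f [f [p x]] ** [p x]]] & [e [t [f [p x]]] & [e [t [f [p x]]]]]]

14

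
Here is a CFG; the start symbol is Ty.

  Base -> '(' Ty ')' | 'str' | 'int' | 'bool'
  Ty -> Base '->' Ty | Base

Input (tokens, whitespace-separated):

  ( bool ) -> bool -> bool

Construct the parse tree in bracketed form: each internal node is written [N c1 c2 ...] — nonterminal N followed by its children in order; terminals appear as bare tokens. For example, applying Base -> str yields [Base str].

Ty
Base -> Ty
( Ty ) -> Ty
( Base ) -> Ty
( bool ) -> Ty
( bool ) -> Base -> Ty
( bool ) -> bool -> Ty
( bool ) -> bool -> Base
( bool ) -> bool -> bool

[Ty [Base ( [Ty [Base bool]] )] -> [Ty [Base bool] -> [Ty [Base bool]]]]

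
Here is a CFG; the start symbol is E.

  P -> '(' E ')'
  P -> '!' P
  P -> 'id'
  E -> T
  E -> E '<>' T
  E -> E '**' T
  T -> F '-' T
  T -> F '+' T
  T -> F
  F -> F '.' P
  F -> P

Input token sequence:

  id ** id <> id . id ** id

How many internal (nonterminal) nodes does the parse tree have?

[E [E [E [E [T [F [P id]]]] ** [T [F [P id]]]] <> [T [F [F [P id]] . [P id]]]] ** [T [F [P id]]]]

18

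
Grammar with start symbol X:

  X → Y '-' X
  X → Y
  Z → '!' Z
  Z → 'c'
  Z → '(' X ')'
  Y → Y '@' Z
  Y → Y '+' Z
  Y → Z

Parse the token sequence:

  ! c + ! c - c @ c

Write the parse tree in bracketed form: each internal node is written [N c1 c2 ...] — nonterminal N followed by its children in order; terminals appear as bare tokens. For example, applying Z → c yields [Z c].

X
Y - X
Y + Z - X
Z + Z - X
! Z + Z - X
! c + Z - X
! c + ! Z - X
! c + ! c - X
! c + ! c - Y
! c + ! c - Y @ Z
! c + ! c - Z @ Z
! c + ! c - c @ Z
! c + ! c - c @ c

[X [Y [Y [Z ! [Z c]]] + [Z ! [Z c]]] - [X [Y [Y [Z c]] @ [Z c]]]]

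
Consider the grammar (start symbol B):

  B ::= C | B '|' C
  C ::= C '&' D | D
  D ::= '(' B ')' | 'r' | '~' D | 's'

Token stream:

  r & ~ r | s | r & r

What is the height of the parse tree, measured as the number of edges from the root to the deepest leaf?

[B [B [B [C [C [D r]] & [D ~ [D r]]]] | [C [D s]]] | [C [C [D r]] & [D r]]]

6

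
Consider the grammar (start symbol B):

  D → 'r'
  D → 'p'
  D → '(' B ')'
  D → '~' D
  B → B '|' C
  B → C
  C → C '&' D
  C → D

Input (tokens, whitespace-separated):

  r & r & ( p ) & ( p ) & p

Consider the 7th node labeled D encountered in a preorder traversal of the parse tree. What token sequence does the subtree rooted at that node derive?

p

[B [C [C [C [C [C [D r]] & [D r]] & [D ( [B [C [D p]]] )]] & [D ( [B [C [D p]]] )]] & [D p]]]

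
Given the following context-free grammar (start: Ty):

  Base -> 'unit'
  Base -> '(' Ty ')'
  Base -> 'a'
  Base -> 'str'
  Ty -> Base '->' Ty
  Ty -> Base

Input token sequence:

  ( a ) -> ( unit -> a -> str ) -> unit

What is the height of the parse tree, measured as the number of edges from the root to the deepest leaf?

[Ty [Base ( [Ty [Base a]] )] -> [Ty [Base ( [Ty [Base unit] -> [Ty [Base a] -> [Ty [Base str]]]] )] -> [Ty [Base unit]]]]

7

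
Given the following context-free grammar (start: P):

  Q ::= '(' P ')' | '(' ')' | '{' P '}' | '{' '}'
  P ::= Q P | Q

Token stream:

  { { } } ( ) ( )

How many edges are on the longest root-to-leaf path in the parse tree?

[P [Q { [P [Q { }]] }] [P [Q ( )] [P [Q ( )]]]]

4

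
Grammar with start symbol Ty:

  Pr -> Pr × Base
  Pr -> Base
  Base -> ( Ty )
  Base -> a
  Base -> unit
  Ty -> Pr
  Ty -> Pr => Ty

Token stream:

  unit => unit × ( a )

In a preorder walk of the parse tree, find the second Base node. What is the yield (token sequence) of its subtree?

[Ty [Pr [Base unit]] => [Ty [Pr [Pr [Base unit]] × [Base ( [Ty [Pr [Base a]]] )]]]]

unit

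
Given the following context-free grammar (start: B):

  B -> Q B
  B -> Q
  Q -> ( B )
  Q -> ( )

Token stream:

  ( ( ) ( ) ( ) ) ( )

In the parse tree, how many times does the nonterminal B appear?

[B [Q ( [B [Q ( )] [B [Q ( )] [B [Q ( )]]]] )] [B [Q ( )]]]

5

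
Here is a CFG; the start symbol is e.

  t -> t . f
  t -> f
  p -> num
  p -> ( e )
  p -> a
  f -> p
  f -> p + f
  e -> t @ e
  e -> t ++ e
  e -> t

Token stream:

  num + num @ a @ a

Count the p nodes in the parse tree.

[e [t [f [p num] + [f [p num]]]] @ [e [t [f [p a]]] @ [e [t [f [p a]]]]]]

4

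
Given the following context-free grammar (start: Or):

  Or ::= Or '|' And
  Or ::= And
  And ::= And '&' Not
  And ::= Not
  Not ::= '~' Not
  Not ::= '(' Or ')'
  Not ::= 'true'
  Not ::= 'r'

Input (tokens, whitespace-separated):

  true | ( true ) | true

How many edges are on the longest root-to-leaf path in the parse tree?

7

[Or [Or [Or [And [Not true]]] | [And [Not ( [Or [And [Not true]]] )]]] | [And [Not true]]]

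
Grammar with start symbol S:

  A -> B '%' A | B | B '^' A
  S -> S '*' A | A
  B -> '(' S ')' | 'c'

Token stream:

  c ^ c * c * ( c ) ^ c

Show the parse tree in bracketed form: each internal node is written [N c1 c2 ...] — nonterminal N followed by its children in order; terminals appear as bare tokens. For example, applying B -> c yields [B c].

S
S * A
S * A * A
A * A * A
B ^ A * A * A
c ^ A * A * A
c ^ B * A * A
c ^ c * A * A
c ^ c * B * A
c ^ c * c * A
c ^ c * c * B ^ A
c ^ c * c * ( S ) ^ A
c ^ c * c * ( A ) ^ A
c ^ c * c * ( B ) ^ A
c ^ c * c * ( c ) ^ A
c ^ c * c * ( c ) ^ B
c ^ c * c * ( c ) ^ c

[S [S [S [A [B c] ^ [A [B c]]]] * [A [B c]]] * [A [B ( [S [A [B c]]] )] ^ [A [B c]]]]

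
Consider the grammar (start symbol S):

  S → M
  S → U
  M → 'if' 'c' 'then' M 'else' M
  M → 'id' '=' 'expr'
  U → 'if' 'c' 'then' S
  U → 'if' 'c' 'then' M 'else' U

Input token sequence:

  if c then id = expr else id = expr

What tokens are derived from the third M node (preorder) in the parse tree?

[S [M if c then [M id = expr] else [M id = expr]]]

id = expr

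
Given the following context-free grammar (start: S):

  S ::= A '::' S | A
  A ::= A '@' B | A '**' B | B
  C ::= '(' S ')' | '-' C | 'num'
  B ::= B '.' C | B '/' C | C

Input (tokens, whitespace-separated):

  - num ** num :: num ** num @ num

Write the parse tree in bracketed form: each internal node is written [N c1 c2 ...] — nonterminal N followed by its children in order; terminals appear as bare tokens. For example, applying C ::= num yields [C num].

[S [A [A [B [C - [C num]]]] ** [B [C num]]] :: [S [A [A [A [B [C num]]] ** [B [C num]]] @ [B [C num]]]]]

S
A :: S
A ** B :: S
B ** B :: S
C ** B :: S
- C ** B :: S
- num ** B :: S
- num ** C :: S
- num ** num :: S
- num ** num :: A
- num ** num :: A @ B
- num ** num :: A ** B @ B
- num ** num :: B ** B @ B
- num ** num :: C ** B @ B
- num ** num :: num ** B @ B
- num ** num :: num ** C @ B
- num ** num :: num ** num @ B
- num ** num :: num ** num @ C
- num ** num :: num ** num @ num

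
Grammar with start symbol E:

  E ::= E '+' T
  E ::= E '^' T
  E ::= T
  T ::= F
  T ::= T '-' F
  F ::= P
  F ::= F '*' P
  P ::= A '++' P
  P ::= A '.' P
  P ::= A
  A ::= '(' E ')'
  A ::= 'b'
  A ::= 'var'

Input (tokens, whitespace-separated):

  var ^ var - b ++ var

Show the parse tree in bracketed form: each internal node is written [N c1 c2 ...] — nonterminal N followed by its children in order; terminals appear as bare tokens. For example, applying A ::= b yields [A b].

E
E ^ T
T ^ T
F ^ T
P ^ T
A ^ T
var ^ T
var ^ T - F
var ^ F - F
var ^ P - F
var ^ A - F
var ^ var - F
var ^ var - P
var ^ var - A ++ P
var ^ var - b ++ P
var ^ var - b ++ A
var ^ var - b ++ var

[E [E [T [F [P [A var]]]]] ^ [T [T [F [P [A var]]]] - [F [P [A b] ++ [P [A var]]]]]]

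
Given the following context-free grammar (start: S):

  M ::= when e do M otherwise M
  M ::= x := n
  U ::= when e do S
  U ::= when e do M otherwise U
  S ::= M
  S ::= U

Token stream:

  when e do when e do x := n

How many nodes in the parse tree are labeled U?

2

[S [U when e do [S [U when e do [S [M x := n]]]]]]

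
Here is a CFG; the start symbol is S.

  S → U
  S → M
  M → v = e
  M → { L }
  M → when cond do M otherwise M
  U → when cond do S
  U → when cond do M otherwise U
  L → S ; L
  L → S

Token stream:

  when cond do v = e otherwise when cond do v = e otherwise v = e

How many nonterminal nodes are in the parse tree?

[S [M when cond do [M v = e] otherwise [M when cond do [M v = e] otherwise [M v = e]]]]

6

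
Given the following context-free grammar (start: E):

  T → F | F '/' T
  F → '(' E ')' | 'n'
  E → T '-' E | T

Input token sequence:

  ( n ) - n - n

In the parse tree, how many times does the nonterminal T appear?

4

[E [T [F ( [E [T [F n]]] )]] - [E [T [F n]] - [E [T [F n]]]]]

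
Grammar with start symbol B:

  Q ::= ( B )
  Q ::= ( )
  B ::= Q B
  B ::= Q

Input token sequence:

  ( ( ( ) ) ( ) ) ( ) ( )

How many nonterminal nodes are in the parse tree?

[B [Q ( [B [Q ( [B [Q ( )]] )] [B [Q ( )]]] )] [B [Q ( )] [B [Q ( )]]]]

12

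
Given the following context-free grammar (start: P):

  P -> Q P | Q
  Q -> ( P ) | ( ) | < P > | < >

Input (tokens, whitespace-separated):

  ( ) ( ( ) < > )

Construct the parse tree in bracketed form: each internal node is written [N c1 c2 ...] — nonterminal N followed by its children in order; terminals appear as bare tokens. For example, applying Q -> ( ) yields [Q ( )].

P
Q P
( ) P
( ) Q
( ) ( P )
( ) ( Q P )
( ) ( ( ) P )
( ) ( ( ) Q )
( ) ( ( ) < > )

[P [Q ( )] [P [Q ( [P [Q ( )] [P [Q < >]]] )]]]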